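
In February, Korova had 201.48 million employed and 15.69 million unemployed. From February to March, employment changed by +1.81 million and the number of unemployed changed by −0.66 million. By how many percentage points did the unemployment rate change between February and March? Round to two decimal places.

The unemployment rate changed by −0.34 percentage points.

February: labor force = 201.48 + 15.69 = 217.17; u = 15.69/217.17 = 7.22%.
March: labor force = 203.29 + 15.03 = 218.32; u = 15.03/218.32 = 6.88%.
Change = 6.88% − 7.22% = −0.34 pp.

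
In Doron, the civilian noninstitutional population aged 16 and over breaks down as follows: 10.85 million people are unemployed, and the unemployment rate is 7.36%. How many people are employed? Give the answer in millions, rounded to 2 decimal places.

About 136.57 million are employed.

Labor force = U / u = 10.85 / 0.0736 ≈ 147.42 million.
Employed = labor force − unemployed = 147.42 − 10.85 = 136.57 million.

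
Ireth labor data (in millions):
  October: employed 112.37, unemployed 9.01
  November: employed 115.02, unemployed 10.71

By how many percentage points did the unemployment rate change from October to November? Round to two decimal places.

The unemployment rate changed by +1.10 percentage points.

October: labor force = 112.37 + 9.01 = 121.38; u = 9.01/121.38 = 7.42%.
November: labor force = 115.02 + 10.71 = 125.73; u = 10.71/125.73 = 8.52%.
Change = 8.52% − 7.42% = +1.10 pp.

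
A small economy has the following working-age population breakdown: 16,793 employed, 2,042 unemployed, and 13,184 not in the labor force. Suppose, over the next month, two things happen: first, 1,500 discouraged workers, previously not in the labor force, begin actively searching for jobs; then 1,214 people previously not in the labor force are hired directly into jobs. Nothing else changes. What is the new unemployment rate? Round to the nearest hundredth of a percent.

Initially, labor force = 16,793 + 2,042 = 18,835, so u = 2,042/18,835 = 10.84%.
After the first change, unemployed and labor force both rise by 1,500 → E = 16,793, U = 3,542, labor force = 20,335.
After the second change, employed and labor force both rise by 1,214; unemployed unchanged → E = 18,007, U = 3,542, labor force = 21,549.
New unemployment rate = 3,542 / 21,549 = 16.44%.

New unemployment rate ≈ 16.44%.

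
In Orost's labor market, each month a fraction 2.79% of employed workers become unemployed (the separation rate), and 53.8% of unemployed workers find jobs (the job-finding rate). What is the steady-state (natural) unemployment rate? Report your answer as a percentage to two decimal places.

At steady state the flows balance: s·E = f·U, so U/(E+U) = s/(s+f).
u* = 2.79 / (2.79 + 53.8) = 2.79 / 56.59 = 4.93%.

Steady-state unemployment rate ≈ 4.93%.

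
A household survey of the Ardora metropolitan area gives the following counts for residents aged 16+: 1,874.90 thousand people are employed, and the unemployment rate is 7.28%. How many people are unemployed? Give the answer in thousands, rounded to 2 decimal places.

About 147.21 thousand are unemployed.

Let U be the number unemployed. The labor force is E + U, and U/(E+U) = 0.0728.
So U = 0.0728 × 1,874.90 / (1 − 0.0728) = 136.4927 / 0.9272 ≈ 147.21 thousand.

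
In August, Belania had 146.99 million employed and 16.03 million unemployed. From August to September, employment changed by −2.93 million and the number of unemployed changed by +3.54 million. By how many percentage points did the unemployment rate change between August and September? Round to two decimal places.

The unemployment rate changed by +2.13 percentage points.

August: labor force = 146.99 + 16.03 = 163.02; u = 16.03/163.02 = 9.83%.
September: labor force = 144.06 + 19.57 = 163.63; u = 19.57/163.63 = 11.96%.
Change = 11.96% − 9.83% = +2.13 pp.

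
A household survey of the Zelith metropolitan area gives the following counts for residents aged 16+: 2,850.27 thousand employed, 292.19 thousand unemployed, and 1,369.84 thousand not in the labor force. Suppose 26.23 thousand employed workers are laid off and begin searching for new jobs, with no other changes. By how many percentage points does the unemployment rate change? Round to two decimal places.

Initially, labor force = 2,850.27 + 292.19 = 3,142.46 thousand, so u = 292.19/3,142.46 = 9.30%.
After the change, employed falls and unemployed rises by 26.23; labor force unchanged → E = 2,824.04, U = 318.42, labor force = 3,142.46 thousand.
New unemployment rate = 318.42 / 3,142.46 = 10.13%.
Change = 10.13% − 9.30% = +0.83 percentage points.

The unemployment rate changes by +0.83 percentage points.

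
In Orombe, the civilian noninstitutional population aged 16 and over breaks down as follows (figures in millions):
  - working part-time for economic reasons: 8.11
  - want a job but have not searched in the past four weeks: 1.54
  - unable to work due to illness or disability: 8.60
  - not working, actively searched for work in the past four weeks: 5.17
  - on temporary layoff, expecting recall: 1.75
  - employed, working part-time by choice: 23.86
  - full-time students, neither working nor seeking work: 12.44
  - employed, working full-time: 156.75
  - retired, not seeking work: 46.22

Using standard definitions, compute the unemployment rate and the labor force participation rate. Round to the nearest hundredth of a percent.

Unemployment rate ≈ 3.54%; labor force participation rate ≈ 73.98%.

Employed = 8.11 + 23.86 + 156.75 = 188.72 million (anyone who worked, including part-time for economic reasons, counts as employed).
Unemployed = 5.17 + 1.75 = 6.92 million (jobless and actively searching, or on temporary layoff).
Labor force = 188.72 + 6.92 = 195.64 million.
Not in labor force = 1.54 + 8.60 + 12.44 + 46.22 = 68.80 million (those not working and not actively searching are outside the labor force — including those who want a job but have given up searching).
Civilian working-age population = 195.64 + 68.80 = 264.44 million.
Unemployment rate = 6.92 / 195.64 = 3.54%.
Labor force participation rate = 195.64 / 264.44 = 73.98%.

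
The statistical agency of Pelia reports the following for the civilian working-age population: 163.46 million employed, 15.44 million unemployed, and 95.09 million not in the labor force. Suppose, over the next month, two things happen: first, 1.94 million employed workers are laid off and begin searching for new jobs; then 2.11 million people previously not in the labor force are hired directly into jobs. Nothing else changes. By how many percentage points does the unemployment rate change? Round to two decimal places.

Initially, labor force = 163.46 + 15.44 = 178.90 million, so u = 15.44/178.90 = 8.63%.
After the first change, employed falls and unemployed rises by 1.94; labor force unchanged → E = 161.52, U = 17.38, labor force = 178.90 million.
After the second change, employed and labor force both rise by 2.11; unemployed unchanged → E = 163.63, U = 17.38, labor force = 181.01 million.
New unemployment rate = 17.38 / 181.01 = 9.60%.
Change = 9.60% − 8.63% = +0.97 percentage points.

The unemployment rate changes by +0.97 percentage points.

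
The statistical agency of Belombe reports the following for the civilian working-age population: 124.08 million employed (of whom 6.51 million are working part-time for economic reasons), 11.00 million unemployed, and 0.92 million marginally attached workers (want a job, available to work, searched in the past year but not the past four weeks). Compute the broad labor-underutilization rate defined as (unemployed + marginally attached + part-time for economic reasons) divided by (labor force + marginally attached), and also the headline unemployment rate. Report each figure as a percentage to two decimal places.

Broad underutilization rate ≈ 13.55%; headline unemployment rate ≈ 8.14%.

Labor force = 124.08 + 11.00 = 135.08 million.
Numerator = 11.00 + 0.92 + 6.51 = 18.43 million.
Denominator = 135.08 + 0.92 = 136.00 million.
Broad rate = 18.43 / 136.00 = 13.55%.
Headline unemployment rate = 11.00 / 135.08 = 8.14%.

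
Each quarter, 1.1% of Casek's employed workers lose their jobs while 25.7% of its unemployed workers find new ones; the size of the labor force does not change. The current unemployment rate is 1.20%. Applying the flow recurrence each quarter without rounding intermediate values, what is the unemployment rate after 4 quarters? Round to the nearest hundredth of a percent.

With a fixed labor force, u_{t+1} = u_t + s·(1−u_t) − f·u_t = u_t·(1−s−f) + s.
Here 1−s−f = 0.732 and s = 0.011.
u_1 = 0.012000 × 0.732 + 0.011 = 0.019784.
u_2 = 0.019784 × 0.732 + 0.011 = 0.025482.
u_3 = 0.025482 × 0.732 + 0.011 = 0.029653.
u_4 = 0.029653 × 0.732 + 0.011 = 0.032706.

Unemployment rate after four quarters ≈ 3.27%.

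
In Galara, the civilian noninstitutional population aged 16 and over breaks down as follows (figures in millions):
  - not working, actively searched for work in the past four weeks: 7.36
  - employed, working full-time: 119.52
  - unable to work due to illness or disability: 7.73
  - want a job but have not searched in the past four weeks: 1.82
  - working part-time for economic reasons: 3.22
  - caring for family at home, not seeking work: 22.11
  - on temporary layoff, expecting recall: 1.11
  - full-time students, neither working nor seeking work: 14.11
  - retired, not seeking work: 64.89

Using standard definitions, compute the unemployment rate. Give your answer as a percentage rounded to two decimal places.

Unemployment rate ≈ 6.46%.

Employed = 119.52 + 3.22 = 122.74 million (anyone who worked, including part-time for economic reasons, counts as employed).
Unemployed = 7.36 + 1.11 = 8.47 million (jobless and actively searching, or on temporary layoff).
Labor force = 122.74 + 8.47 = 131.21 million.
Unemployment rate = 8.47 / 131.21 = 6.46%.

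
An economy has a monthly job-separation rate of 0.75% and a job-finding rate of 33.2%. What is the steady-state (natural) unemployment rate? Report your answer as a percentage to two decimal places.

At steady state the flows balance: s·E = f·U, so U/(E+U) = s/(s+f).
u* = 0.75 / (0.75 + 33.2) = 0.75 / 33.95 = 2.21%.

Steady-state unemployment rate ≈ 2.21%.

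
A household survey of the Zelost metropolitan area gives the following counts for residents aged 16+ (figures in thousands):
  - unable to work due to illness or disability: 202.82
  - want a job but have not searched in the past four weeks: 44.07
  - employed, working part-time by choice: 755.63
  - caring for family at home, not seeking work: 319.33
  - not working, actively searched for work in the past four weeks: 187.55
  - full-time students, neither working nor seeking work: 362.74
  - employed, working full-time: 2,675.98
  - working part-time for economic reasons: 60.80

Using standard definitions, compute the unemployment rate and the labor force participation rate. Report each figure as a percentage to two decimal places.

Employed = 755.63 + 2,675.98 + 60.80 = 3,492.41 thousand (anyone who worked, including part-time for economic reasons, counts as employed).
Unemployed = 187.55 thousand.
Labor force = 3,492.41 + 187.55 = 3,679.96 thousand.
Not in labor force = 202.82 + 44.07 + 319.33 + 362.74 = 928.96 thousand (those not working and not actively searching are outside the labor force — including those who want a job but have given up searching).
Civilian working-age population = 3,679.96 + 928.96 = 4,608.92 thousand.
Unemployment rate = 187.55 / 3,679.96 = 5.10%.
Labor force participation rate = 3,679.96 / 4,608.92 = 79.84%.

Unemployment rate ≈ 5.10%; labor force participation rate ≈ 79.84%.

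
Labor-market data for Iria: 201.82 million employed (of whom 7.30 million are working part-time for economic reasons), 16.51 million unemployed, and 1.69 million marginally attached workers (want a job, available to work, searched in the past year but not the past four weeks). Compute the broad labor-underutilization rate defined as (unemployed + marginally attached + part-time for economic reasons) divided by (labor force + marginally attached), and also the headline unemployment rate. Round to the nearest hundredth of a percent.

Labor force = 201.82 + 16.51 = 218.33 million.
Numerator = 16.51 + 1.69 + 7.30 = 25.50 million.
Denominator = 218.33 + 1.69 = 220.02 million.
Broad rate = 25.50 / 220.02 = 11.59%.
Headline unemployment rate = 16.51 / 218.33 = 7.56%.

Broad underutilization rate ≈ 11.59%; headline unemployment rate ≈ 7.56%.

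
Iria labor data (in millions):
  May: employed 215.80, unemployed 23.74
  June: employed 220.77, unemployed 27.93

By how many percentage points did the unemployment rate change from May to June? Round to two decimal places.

The unemployment rate changed by +1.32 percentage points.

May: labor force = 215.80 + 23.74 = 239.54; u = 23.74/239.54 = 9.91%.
June: labor force = 220.77 + 27.93 = 248.70; u = 27.93/248.70 = 11.23%.
Change = 11.23% − 9.91% = +1.32 pp.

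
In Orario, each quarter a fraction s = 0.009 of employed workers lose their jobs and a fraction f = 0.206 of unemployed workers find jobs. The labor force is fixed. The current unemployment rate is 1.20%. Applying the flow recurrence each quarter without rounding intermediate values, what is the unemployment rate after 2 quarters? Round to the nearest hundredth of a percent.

With a fixed labor force, u_{t+1} = u_t + s·(1−u_t) − f·u_t = u_t·(1−s−f) + s.
Here 1−s−f = 0.785 and s = 0.009.
u_1 = 0.012000 × 0.785 + 0.009 = 0.018420.
u_2 = 0.018420 × 0.785 + 0.009 = 0.023460.

Unemployment rate after two quarters ≈ 2.35%.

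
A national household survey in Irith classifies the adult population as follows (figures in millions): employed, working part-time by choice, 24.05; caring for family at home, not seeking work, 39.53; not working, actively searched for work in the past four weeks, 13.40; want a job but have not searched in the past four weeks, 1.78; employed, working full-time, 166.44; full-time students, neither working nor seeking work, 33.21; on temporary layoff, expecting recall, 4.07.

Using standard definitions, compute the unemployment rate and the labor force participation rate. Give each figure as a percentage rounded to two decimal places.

Employed = 24.05 + 166.44 = 190.49 million.
Unemployed = 13.40 + 4.07 = 17.47 million (jobless and actively searching, or on temporary layoff).
Labor force = 190.49 + 17.47 = 207.96 million.
Not in labor force = 39.53 + 1.78 + 33.21 = 74.52 million (those not working and not actively searching are outside the labor force — including those who want a job but have given up searching).
Civilian working-age population = 207.96 + 74.52 = 282.48 million.
Unemployment rate = 17.47 / 207.96 = 8.40%.
Labor force participation rate = 207.96 / 282.48 = 73.62%.

Unemployment rate ≈ 8.40%; labor force participation rate ≈ 73.62%.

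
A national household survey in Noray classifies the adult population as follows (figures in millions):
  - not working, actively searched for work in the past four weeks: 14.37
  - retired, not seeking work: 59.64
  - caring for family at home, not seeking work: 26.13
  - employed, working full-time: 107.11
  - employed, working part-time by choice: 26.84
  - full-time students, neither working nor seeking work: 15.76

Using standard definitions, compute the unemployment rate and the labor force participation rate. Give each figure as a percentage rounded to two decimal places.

Unemployment rate ≈ 9.69%; labor force participation rate ≈ 59.36%.

Employed = 107.11 + 26.84 = 133.95 million.
Unemployed = 14.37 million.
Labor force = 133.95 + 14.37 = 148.32 million.
Not in labor force = 59.64 + 26.13 + 15.76 = 101.53 million (those not working and not actively searching are outside the labor force).
Civilian working-age population = 148.32 + 101.53 = 249.85 million.
Unemployment rate = 14.37 / 148.32 = 9.69%.
Labor force participation rate = 148.32 / 249.85 = 59.36%.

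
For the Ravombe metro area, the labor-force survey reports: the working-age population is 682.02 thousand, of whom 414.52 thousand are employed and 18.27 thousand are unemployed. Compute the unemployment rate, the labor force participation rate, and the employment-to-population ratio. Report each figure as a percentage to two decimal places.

Labor force = employed + unemployed = 414.52 + 18.27 = 432.79 thousand.
Unemployment rate = 18.27 / 432.79 = 4.22%.
Labor force participation rate = 432.79 / 682.02 = 63.46%.
Employment-population ratio = 414.52 / 682.02 = 60.78%.

Unemployment rate ≈ 4.22%; labor force participation rate ≈ 63.46%; employment-population ratio ≈ 60.78%.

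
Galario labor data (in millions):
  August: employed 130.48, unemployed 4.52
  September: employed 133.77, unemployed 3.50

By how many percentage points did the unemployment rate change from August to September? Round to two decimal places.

The unemployment rate changed by −0.80 percentage points.

August: labor force = 130.48 + 4.52 = 135.00; u = 4.52/135.00 = 3.35%.
September: labor force = 133.77 + 3.50 = 137.27; u = 3.50/137.27 = 2.55%.
Change = 2.55% − 3.35% = −0.80 pp.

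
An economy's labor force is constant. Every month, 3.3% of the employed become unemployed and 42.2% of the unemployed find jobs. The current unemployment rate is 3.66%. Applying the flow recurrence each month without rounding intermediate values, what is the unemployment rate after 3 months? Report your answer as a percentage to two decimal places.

Unemployment rate after three months ≈ 6.67%.

With a fixed labor force, u_{t+1} = u_t + s·(1−u_t) − f·u_t = u_t·(1−s−f) + s.
Here 1−s−f = 0.545 and s = 0.033.
u_1 = 0.036600 × 0.545 + 0.033 = 0.052947.
u_2 = 0.052947 × 0.545 + 0.033 = 0.061856.
u_3 = 0.061856 × 0.545 + 0.033 = 0.066712.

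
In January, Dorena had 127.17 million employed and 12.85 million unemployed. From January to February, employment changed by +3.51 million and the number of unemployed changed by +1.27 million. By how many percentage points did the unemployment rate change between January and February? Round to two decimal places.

January: labor force = 127.17 + 12.85 = 140.02; u = 12.85/140.02 = 9.18%.
February: labor force = 130.68 + 14.12 = 144.80; u = 14.12/144.80 = 9.75%.
Change = 9.75% − 9.18% = +0.57 pp.

The unemployment rate changed by +0.57 percentage points.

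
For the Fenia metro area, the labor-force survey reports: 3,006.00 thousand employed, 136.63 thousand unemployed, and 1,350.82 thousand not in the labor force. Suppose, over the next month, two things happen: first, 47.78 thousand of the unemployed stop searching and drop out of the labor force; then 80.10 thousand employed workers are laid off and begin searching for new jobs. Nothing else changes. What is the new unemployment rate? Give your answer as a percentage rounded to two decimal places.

New unemployment rate ≈ 5.46%.

Initially, labor force = 3,006.00 + 136.63 = 3,142.63 thousand, so u = 136.63/3,142.63 = 4.35%.
After the first change, unemployed and labor force both fall by 47.78 → E = 3,006.00, U = 88.85, labor force = 3,094.85 thousand.
After the second change, employed falls and unemployed rises by 80.10; labor force unchanged → E = 2,925.90, U = 168.95, labor force = 3,094.85 thousand.
New unemployment rate = 168.95 / 3,094.85 = 5.46%.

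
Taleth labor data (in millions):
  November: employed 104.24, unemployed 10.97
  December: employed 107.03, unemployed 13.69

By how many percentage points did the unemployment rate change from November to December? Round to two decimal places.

November: labor force = 104.24 + 10.97 = 115.21; u = 10.97/115.21 = 9.52%.
December: labor force = 107.03 + 13.69 = 120.72; u = 13.69/120.72 = 11.34%.
Change = 11.34% − 9.52% = +1.82 pp.

The unemployment rate changed by +1.82 percentage points.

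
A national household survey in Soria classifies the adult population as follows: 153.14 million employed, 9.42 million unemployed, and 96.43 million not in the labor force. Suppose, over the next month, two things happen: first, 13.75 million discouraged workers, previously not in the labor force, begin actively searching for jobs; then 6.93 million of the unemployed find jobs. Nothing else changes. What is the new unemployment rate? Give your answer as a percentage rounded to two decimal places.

Initially, labor force = 153.14 + 9.42 = 162.56 million, so u = 9.42/162.56 = 5.79%.
After the first change, unemployed and labor force both rise by 13.75 → E = 153.14, U = 23.17, labor force = 176.31 million.
After the second change, unemployed falls and employed rises by 6.93; labor force unchanged → E = 160.07, U = 16.24, labor force = 176.31 million.
New unemployment rate = 16.24 / 176.31 = 9.21%.

New unemployment rate ≈ 9.21%.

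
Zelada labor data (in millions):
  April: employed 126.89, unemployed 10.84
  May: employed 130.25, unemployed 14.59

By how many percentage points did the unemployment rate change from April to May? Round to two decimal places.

The unemployment rate changed by +2.20 percentage points.

April: labor force = 126.89 + 10.84 = 137.73; u = 10.84/137.73 = 7.87%.
May: labor force = 130.25 + 14.59 = 144.84; u = 14.59/144.84 = 10.07%.
Change = 10.07% − 7.87% = +2.20 pp.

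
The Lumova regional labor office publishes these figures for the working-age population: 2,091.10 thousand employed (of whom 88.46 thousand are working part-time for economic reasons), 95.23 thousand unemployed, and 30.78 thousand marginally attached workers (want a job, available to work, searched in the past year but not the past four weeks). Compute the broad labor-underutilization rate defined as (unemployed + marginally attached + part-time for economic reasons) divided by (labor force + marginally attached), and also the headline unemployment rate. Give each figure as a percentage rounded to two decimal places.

Broad underutilization rate ≈ 9.67%; headline unemployment rate ≈ 4.36%.

Labor force = 2,091.10 + 95.23 = 2,186.33 thousand.
Numerator = 95.23 + 30.78 + 88.46 = 214.47 thousand.
Denominator = 2,186.33 + 30.78 = 2,217.11 thousand.
Broad rate = 214.47 / 2,217.11 = 9.67%.
Headline unemployment rate = 95.23 / 2,186.33 = 4.36%.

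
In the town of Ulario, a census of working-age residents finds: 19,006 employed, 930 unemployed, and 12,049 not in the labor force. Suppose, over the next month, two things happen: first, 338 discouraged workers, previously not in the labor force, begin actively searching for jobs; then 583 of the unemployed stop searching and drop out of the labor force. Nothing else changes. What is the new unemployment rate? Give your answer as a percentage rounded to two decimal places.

Initially, labor force = 19,006 + 930 = 19,936, so u = 930/19,936 = 4.66%.
After the first change, unemployed and labor force both rise by 338 → E = 19,006, U = 1,268, labor force = 20,274.
After the second change, unemployed and labor force both fall by 583 → E = 19,006, U = 685, labor force = 19,691.
New unemployment rate = 685 / 19,691 = 3.48%.

New unemployment rate ≈ 3.48%.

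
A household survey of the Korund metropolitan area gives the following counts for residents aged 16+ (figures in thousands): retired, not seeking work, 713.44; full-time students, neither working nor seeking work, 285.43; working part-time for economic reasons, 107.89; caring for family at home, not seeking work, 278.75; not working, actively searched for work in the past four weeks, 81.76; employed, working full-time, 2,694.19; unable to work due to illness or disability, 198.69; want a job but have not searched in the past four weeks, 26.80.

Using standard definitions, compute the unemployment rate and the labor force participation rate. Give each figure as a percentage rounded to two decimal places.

Employed = 107.89 + 2,694.19 = 2,802.08 thousand (anyone who worked, including part-time for economic reasons, counts as employed).
Unemployed = 81.76 thousand.
Labor force = 2,802.08 + 81.76 = 2,883.84 thousand.
Not in labor force = 713.44 + 285.43 + 278.75 + 198.69 + 26.80 = 1,503.11 thousand (those not working and not actively searching are outside the labor force — including those who want a job but have given up searching).
Civilian working-age population = 2,883.84 + 1,503.11 = 4,386.95 thousand.
Unemployment rate = 81.76 / 2,883.84 = 2.84%.
Labor force participation rate = 2,883.84 / 4,386.95 = 65.74%.

Unemployment rate ≈ 2.84%; labor force participation rate ≈ 65.74%.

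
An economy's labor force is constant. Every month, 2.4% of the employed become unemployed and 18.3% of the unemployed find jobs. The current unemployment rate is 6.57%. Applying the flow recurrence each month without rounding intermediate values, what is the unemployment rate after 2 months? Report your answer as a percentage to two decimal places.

Unemployment rate after two months ≈ 8.43%.

With a fixed labor force, u_{t+1} = u_t + s·(1−u_t) − f·u_t = u_t·(1−s−f) + s.
Here 1−s−f = 0.793 and s = 0.024.
u_1 = 0.065700 × 0.793 + 0.024 = 0.076100.
u_2 = 0.076100 × 0.793 + 0.024 = 0.084347.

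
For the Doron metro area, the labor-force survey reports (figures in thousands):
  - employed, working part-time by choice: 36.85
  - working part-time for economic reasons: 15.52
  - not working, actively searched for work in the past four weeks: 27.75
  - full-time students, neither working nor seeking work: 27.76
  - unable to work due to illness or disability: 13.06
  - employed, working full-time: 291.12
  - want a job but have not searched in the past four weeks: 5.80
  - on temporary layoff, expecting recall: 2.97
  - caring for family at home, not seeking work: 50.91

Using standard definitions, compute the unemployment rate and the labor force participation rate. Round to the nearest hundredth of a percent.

Employed = 36.85 + 15.52 + 291.12 = 343.49 thousand (anyone who worked, including part-time for economic reasons, counts as employed).
Unemployed = 27.75 + 2.97 = 30.72 thousand (jobless and actively searching, or on temporary layoff).
Labor force = 343.49 + 30.72 = 374.21 thousand.
Not in labor force = 27.76 + 13.06 + 5.80 + 50.91 = 97.53 thousand (those not working and not actively searching are outside the labor force — including those who want a job but have given up searching).
Civilian working-age population = 374.21 + 97.53 = 471.74 thousand.
Unemployment rate = 30.72 / 374.21 = 8.21%.
Labor force participation rate = 374.21 / 471.74 = 79.33%.

Unemployment rate ≈ 8.21%; labor force participation rate ≈ 79.33%.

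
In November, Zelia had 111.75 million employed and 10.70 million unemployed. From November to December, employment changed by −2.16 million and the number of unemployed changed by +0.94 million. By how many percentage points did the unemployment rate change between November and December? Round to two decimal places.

November: labor force = 111.75 + 10.70 = 122.45; u = 10.70/122.45 = 8.74%.
December: labor force = 109.59 + 11.64 = 121.23; u = 11.64/121.23 = 9.60%.
Change = 9.60% − 8.74% = +0.86 pp.

The unemployment rate changed by +0.86 percentage points.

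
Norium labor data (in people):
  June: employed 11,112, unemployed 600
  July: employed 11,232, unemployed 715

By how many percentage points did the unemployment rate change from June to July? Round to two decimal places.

June: labor force = 11,112 + 600 = 11,712; u = 600/11,712 = 5.12%.
July: labor force = 11,232 + 715 = 11,947; u = 715/11,947 = 5.98%.
Change = 5.98% − 5.12% = +0.86 pp.

The unemployment rate changed by +0.86 percentage points.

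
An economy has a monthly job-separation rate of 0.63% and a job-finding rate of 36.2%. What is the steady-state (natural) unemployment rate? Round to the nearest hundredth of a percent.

Steady-state unemployment rate ≈ 1.71%.

At steady state the flows balance: s·E = f·U, so U/(E+U) = s/(s+f).
u* = 0.63 / (0.63 + 36.2) = 0.63 / 36.83 = 1.71%.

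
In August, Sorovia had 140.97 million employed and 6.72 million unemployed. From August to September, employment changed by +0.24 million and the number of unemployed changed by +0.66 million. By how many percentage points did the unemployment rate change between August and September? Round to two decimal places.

August: labor force = 140.97 + 6.72 = 147.69; u = 6.72/147.69 = 4.55%.
September: labor force = 141.21 + 7.38 = 148.59; u = 7.38/148.59 = 4.97%.
Change = 4.97% − 4.55% = +0.42 pp.

The unemployment rate changed by +0.42 percentage points.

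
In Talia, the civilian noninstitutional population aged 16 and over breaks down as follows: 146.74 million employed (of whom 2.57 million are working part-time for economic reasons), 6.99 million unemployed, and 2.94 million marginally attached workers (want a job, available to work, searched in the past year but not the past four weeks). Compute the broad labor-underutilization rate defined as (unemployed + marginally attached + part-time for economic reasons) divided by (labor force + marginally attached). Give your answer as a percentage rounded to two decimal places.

Broad underutilization rate ≈ 7.98%.

Labor force = 146.74 + 6.99 = 153.73 million.
Numerator = 6.99 + 2.94 + 2.57 = 12.50 million.
Denominator = 153.73 + 2.94 = 156.67 million.
Broad rate = 12.50 / 156.67 = 7.98%.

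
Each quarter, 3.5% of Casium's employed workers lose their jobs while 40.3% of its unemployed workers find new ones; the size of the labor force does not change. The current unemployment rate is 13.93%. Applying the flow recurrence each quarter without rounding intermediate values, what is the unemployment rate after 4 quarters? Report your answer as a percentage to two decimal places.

With a fixed labor force, u_{t+1} = u_t + s·(1−u_t) − f·u_t = u_t·(1−s−f) + s.
Here 1−s−f = 0.562 and s = 0.035.
u_1 = 0.139300 × 0.562 + 0.035 = 0.113287.
u_2 = 0.113287 × 0.562 + 0.035 = 0.098667.
u_3 = 0.098667 × 0.562 + 0.035 = 0.090451.
u_4 = 0.090451 × 0.562 + 0.035 = 0.085833.

Unemployment rate after four quarters ≈ 8.58%.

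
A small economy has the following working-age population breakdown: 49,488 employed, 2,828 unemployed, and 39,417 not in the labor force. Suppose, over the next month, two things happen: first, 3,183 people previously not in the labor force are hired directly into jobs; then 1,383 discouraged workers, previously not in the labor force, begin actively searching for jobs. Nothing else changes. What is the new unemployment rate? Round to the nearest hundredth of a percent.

Initially, labor force = 49,488 + 2,828 = 52,316, so u = 2,828/52,316 = 5.41%.
After the first change, employed and labor force both rise by 3,183; unemployed unchanged → E = 52,671, U = 2,828, labor force = 55,499.
After the second change, unemployed and labor force both rise by 1,383 → E = 52,671, U = 4,211, labor force = 56,882.
New unemployment rate = 4,211 / 56,882 = 7.40%.

New unemployment rate ≈ 7.40%.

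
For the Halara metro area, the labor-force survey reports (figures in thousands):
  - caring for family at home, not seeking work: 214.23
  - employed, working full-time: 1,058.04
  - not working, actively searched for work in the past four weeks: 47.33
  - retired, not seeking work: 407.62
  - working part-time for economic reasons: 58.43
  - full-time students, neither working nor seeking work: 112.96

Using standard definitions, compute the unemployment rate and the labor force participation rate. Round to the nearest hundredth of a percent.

Unemployment rate ≈ 4.07%; labor force participation rate ≈ 61.30%.

Employed = 1,058.04 + 58.43 = 1,116.47 thousand (anyone who worked, including part-time for economic reasons, counts as employed).
Unemployed = 47.33 thousand.
Labor force = 1,116.47 + 47.33 = 1,163.80 thousand.
Not in labor force = 214.23 + 407.62 + 112.96 = 734.81 thousand (those not working and not actively searching are outside the labor force).
Civilian working-age population = 1,163.80 + 734.81 = 1,898.61 thousand.
Unemployment rate = 47.33 / 1,163.80 = 4.07%.
Labor force participation rate = 1,163.80 / 1,898.61 = 61.30%.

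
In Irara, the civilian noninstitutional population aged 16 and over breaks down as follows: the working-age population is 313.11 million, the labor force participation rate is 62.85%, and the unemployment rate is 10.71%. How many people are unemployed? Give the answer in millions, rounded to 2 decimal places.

About 21.08 million are unemployed.

Labor force = 0.6285 × 313.11 = 196.79 million.
Unemployed = 0.1071 × 196.79 ≈ 21.08 million.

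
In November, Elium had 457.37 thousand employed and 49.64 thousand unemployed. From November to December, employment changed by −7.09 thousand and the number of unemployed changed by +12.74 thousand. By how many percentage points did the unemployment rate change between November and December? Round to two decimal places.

November: labor force = 457.37 + 49.64 = 507.01; u = 49.64/507.01 = 9.79%.
December: labor force = 450.28 + 62.38 = 512.66; u = 62.38/512.66 = 12.17%.
Change = 12.17% − 9.79% = +2.38 pp.

The unemployment rate changed by +2.38 percentage points.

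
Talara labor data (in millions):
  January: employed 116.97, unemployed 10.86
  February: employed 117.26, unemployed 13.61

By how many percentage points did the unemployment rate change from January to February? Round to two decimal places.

January: labor force = 116.97 + 10.86 = 127.83; u = 10.86/127.83 = 8.50%.
February: labor force = 117.26 + 13.61 = 130.87; u = 13.61/130.87 = 10.40%.
Change = 10.40% − 8.50% = +1.90 pp.

The unemployment rate changed by +1.90 percentage points.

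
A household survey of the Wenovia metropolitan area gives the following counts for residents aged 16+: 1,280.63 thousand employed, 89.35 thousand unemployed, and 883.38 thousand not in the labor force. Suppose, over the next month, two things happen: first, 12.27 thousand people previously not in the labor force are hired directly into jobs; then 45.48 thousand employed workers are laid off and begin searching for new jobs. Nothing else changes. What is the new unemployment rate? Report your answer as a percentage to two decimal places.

Initially, labor force = 1,280.63 + 89.35 = 1,369.98 thousand, so u = 89.35/1,369.98 = 6.52%.
After the first change, employed and labor force both rise by 12.27; unemployed unchanged → E = 1,292.90, U = 89.35, labor force = 1,382.25 thousand.
After the second change, employed falls and unemployed rises by 45.48; labor force unchanged → E = 1,247.42, U = 134.83, labor force = 1,382.25 thousand.
New unemployment rate = 134.83 / 1,382.25 = 9.75%.

New unemployment rate ≈ 9.75%.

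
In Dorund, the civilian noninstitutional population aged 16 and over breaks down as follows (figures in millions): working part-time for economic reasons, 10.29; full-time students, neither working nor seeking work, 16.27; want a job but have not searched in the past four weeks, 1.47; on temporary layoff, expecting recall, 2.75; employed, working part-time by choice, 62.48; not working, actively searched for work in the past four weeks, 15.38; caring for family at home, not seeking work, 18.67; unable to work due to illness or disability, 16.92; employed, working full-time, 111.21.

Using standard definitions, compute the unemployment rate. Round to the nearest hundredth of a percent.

Employed = 10.29 + 62.48 + 111.21 = 183.98 million (anyone who worked, including part-time for economic reasons, counts as employed).
Unemployed = 2.75 + 15.38 = 18.13 million (jobless and actively searching, or on temporary layoff).
Labor force = 183.98 + 18.13 = 202.11 million.
Unemployment rate = 18.13 / 202.11 = 8.97%.

Unemployment rate ≈ 8.97%.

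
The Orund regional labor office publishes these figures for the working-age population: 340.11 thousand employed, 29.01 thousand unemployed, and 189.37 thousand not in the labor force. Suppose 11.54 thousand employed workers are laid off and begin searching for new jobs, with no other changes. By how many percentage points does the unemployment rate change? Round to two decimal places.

Initially, labor force = 340.11 + 29.01 = 369.12 thousand, so u = 29.01/369.12 = 7.86%.
After the change, employed falls and unemployed rises by 11.54; labor force unchanged → E = 328.57, U = 40.55, labor force = 369.12 thousand.
New unemployment rate = 40.55 / 369.12 = 10.99%.
Change = 10.99% − 7.86% = +3.13 percentage points.

The unemployment rate changes by +3.13 percentage points.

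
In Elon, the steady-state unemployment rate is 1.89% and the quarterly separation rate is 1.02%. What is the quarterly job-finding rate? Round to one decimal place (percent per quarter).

Job-finding rate ≈ 52.9% per quarter.

From u* = s/(s+f): f = s·(1−u)/u.
f = 1.02 × (1 − 0.0189) / 0.0189 = 1.0007 / 0.0189 ≈ 52.9% per quarter.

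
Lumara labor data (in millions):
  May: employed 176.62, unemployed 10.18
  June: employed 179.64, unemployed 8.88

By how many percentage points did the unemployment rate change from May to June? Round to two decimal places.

The unemployment rate changed by −0.74 percentage points.

May: labor force = 176.62 + 10.18 = 186.80; u = 10.18/186.80 = 5.45%.
June: labor force = 179.64 + 8.88 = 188.52; u = 8.88/188.52 = 4.71%.
Change = 4.71% − 5.45% = −0.74 pp.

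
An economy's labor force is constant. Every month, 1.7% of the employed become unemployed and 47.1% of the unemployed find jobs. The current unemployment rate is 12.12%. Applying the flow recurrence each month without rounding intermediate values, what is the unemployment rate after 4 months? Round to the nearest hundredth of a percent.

With a fixed labor force, u_{t+1} = u_t + s·(1−u_t) − f·u_t = u_t·(1−s−f) + s.
Here 1−s−f = 0.512 and s = 0.017.
u_1 = 0.121200 × 0.512 + 0.017 = 0.079054.
u_2 = 0.079054 × 0.512 + 0.017 = 0.057476.
u_3 = 0.057476 × 0.512 + 0.017 = 0.046428.
u_4 = 0.046428 × 0.512 + 0.017 = 0.040771.

Unemployment rate after four months ≈ 4.08%.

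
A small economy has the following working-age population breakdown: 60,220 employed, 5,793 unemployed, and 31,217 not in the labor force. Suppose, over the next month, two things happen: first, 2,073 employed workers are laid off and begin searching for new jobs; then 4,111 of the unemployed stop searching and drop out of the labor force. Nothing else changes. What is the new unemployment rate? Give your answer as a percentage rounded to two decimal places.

Initially, labor force = 60,220 + 5,793 = 66,013, so u = 5,793/66,013 = 8.78%.
After the first change, employed falls and unemployed rises by 2,073; labor force unchanged → E = 58,147, U = 7,866, labor force = 66,013.
After the second change, unemployed and labor force both fall by 4,111 → E = 58,147, U = 3,755, labor force = 61,902.
New unemployment rate = 3,755 / 61,902 = 6.07%.

New unemployment rate ≈ 6.07%.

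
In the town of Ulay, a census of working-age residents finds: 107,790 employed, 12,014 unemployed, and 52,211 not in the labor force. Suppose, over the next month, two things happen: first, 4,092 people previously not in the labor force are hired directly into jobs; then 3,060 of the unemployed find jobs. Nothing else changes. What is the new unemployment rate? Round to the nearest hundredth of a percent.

Initially, labor force = 107,790 + 12,014 = 119,804, so u = 12,014/119,804 = 10.03%.
After the first change, employed and labor force both rise by 4,092; unemployed unchanged → E = 111,882, U = 12,014, labor force = 123,896.
After the second change, unemployed falls and employed rises by 3,060; labor force unchanged → E = 114,942, U = 8,954, labor force = 123,896.
New unemployment rate = 8,954 / 123,896 = 7.23%.

New unemployment rate ≈ 7.23%.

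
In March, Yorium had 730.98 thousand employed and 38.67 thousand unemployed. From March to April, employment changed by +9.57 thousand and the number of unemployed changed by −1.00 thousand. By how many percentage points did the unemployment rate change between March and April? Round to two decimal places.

March: labor force = 730.98 + 38.67 = 769.65; u = 38.67/769.65 = 5.02%.
April: labor force = 740.55 + 37.67 = 778.22; u = 37.67/778.22 = 4.84%.
Change = 4.84% − 5.02% = −0.18 pp.

The unemployment rate changed by −0.18 percentage points.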